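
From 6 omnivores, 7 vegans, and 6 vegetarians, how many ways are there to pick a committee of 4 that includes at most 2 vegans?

3421

Split by how many vegans are chosen (0 through 2).
Sum: C(7,0)·C(12,4) + C(7,1)·C(12,3) + C(7,2)·C(12,2) = 495 + 1540 + 1386 = 3421.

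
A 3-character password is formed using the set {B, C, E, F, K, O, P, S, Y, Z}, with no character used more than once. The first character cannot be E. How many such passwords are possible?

648

The first character has 10−1 = 9 choices (anything except E).
The remaining 2 characters are filled from the other 9 symbols without repetition: 9 × 8 = 72.
Total: 9 × 72 = 648.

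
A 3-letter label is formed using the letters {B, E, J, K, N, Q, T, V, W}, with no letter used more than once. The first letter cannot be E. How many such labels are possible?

The first letter has 9−1 = 8 choices (anything except E).
The remaining 2 letters are filled from the other 8 symbols without repetition: 8 × 7 = 56.
Total: 8 × 56 = 448.

448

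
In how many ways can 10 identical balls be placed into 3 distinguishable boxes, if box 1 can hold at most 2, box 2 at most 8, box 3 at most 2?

Without the upper bounds there are C(12,2) = 66 ways to split 10 among 3 boxes.
Subtract solutions that violate a single cap (substitute x_i' = x_i − (cap_i+1)): x_1 ≥ 3 gives C(9,2) = 36; x_2 ≥ 9 gives C(3,2) = 3; x_3 ≥ 3 gives C(9,2) = 36. Together 75.
Add back pairs where two caps are both exceeded: 0 + 15 + 0 = 15.
By inclusion–exclusion the count is 66 − 75 + 15 = 6.

6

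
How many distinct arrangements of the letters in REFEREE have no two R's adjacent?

There are 7!/(4!·2!) = 105 arrangements of REFEREE in total.
Arrangements with the R's together: treat RR as one letter, giving (6)!/(4!) = 30.
Hence 105 − 30 = 75.

75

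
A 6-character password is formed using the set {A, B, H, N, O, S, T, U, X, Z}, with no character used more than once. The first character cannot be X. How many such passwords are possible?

136080

The first character has 10−1 = 9 choices (anything except X).
The remaining 5 characters are filled from the other 9 symbols without repetition: 9 × 8 × 7 × 6 × 5 = 15120.
Total: 9 × 15120 = 136080.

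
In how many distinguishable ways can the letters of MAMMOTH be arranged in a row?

The 7 letters of MAMMOTH have repeats: M appearing 3 times.
So there are 7! / (3!) = 840 distinguishable arrangements.

840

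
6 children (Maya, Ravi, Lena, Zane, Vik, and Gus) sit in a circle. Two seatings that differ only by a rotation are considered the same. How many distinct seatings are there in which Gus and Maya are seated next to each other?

48

Treat {Gus, Maya} as one unit (2 internal orders) and seat the resulting 5 units around the table: (4)! circular arrangements.
So 2 × (4)! = 2 × 24 = 48.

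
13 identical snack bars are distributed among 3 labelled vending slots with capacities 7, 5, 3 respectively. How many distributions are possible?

6

By stars and bars, unrestricted non-negative solutions to x_1+…+x_3 = 13 number C(13+2,2) = 105.
Subtract solutions that violate a single cap (substitute x_i' = x_i − (cap_i+1)): x_1 ≥ 8 gives C(7,2) = 21; x_2 ≥ 6 gives C(9,2) = 36; x_3 ≥ 4 gives C(11,2) = 55. Together 112.
Add back pairs where two caps are both exceeded: 0 + 3 + 10 = 13.
By inclusion–exclusion the count is 105 − 112 + 13 = 6.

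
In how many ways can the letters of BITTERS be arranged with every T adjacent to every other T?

Treat the 2 copies of T as a single block. The multiset to arrange is then {TT, B, E, I, R, S}, 6 items in all.
All 6 items are distinct, so there are (6)! = 720 arrangements.

720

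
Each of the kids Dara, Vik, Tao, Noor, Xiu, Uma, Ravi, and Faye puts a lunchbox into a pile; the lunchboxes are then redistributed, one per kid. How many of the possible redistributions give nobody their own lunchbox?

14833

This is the derangement count D_8: permutations of 8 items with no fixed point.
By inclusion–exclusion this is Σ_{j=0}^{8} (−1)^j C(8,j)·(8−j)!.
Computing: 40320 − 40320 + 20160 − 6720 + 1680 − 336 + 56 − 8 + 1 = 14833.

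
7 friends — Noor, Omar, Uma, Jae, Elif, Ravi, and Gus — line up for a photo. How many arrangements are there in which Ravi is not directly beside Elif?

3600

Of the 7! = 5040 arrangements, those with Ravi and Elif adjacent number 2 × 6! = 1440 (treat the pair as a block with 2 internal orders).
So 5040 − 1440 = 3600 arrangements keep them apart.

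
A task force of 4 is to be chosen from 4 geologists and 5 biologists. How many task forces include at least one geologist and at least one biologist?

120

With no constraint there are C(9,4) = 126 possible selections.
Subtract selections that omit an entire group: no geologists → C(5,4) = 5; no biologists → C(4,4) = 1.
Both groups omitted at once is impossible, so 126 − 6 = 120.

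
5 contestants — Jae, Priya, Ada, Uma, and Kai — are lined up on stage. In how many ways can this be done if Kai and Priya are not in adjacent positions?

There are 5! = 120 arrangements in all. If Kai and Priya are adjacent, merging them into one block gives 2·(4)! = 48 arrangements.
Complementary counting: 120 − 48 = 72.

72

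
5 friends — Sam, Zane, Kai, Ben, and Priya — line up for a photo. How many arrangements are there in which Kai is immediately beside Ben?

Glue Kai and Ben into one block (2 internal orders), leaving 4 units to arrange in a row.
That gives 2 × 4! = 2 × 24 = 48.

48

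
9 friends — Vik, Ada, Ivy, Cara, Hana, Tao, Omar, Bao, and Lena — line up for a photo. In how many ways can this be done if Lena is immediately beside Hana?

Place the 7 others and the Lena-Hana pair as 8 objects in a line; the pair has 2 internal arrangements.
That gives 2 × 8! = 2 × 40320 = 80640.

80640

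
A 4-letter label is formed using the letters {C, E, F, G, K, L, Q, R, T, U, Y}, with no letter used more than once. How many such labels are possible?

With no repetition, fill the 4 letters in order: 11 choices, then 10, down to 8.
That product is 11 × 10 × 9 × 8 = 7920.

7920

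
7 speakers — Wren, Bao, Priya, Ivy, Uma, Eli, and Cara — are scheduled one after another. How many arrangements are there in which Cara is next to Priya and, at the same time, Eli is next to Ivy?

480

Treat {Cara,Priya} as one block (2 orders) and {Eli,Ivy} as another (2 orders).
That leaves 5 units to arrange: 2 × 2 × 5! = 4 × 120 = 480.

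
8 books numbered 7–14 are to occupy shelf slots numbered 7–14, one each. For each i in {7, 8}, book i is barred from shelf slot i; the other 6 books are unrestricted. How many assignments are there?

30960

Let Aᵢ (for i ∈ {7, 8}) be the placements that put book i in its forbidden shelf slot. Any j of these fix j positions, leaving (8−j)! ways to fill the rest, and there are C(2,j) ways to pick which j.
By inclusion–exclusion, the number of valid placements is Σ_{j=0}^{2} (−1)^j C(2,j)·(8−j)!.
Computing: 40320 − 10080 + 720 = 30960.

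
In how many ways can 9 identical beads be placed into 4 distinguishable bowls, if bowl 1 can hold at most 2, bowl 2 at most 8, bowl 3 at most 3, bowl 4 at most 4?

59

Without the upper bounds there are C(12,3) = 220 ways to split 9 among 4 bowls.
Subtract solutions that violate a single cap (substitute x_i' = x_i − (cap_i+1)): x_1 ≥ 3 gives C(9,3) = 84; x_2 ≥ 9 gives C(3,3) = 1; x_3 ≥ 4 gives C(8,3) = 56; x_4 ≥ 5 gives C(7,3) = 35. Together 176.
Add back pairs where two caps are both exceeded: 0 + 10 + 4 + 0 + 0 + 1 = 15.
By inclusion–exclusion the count is 220 − 176 + 15 = 59.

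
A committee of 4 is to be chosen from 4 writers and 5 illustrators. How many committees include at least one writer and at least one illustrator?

Total 4-person selections from all 9: C(9,4) = 126.
Selections missing a whole group: no writers → C(5,4) = 5; no illustrators → C(4,4) = 1.
Both groups omitted at once is impossible, so 126 − 6 = 120.

120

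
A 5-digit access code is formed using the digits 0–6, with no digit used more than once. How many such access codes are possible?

This is a permutation of 5 out of 7: P(7,5) = 7!/2!.
7 × 6 × 5 × 4 × 3 = 2520.

2520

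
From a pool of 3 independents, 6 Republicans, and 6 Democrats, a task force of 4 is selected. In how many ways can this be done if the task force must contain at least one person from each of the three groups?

648

Unrestricted: C(15,4) = 1365 ways to pick any 4 of the 15.
Selections missing a whole group: no independents → C(12,4) = 495; no Republicans → C(9,4) = 126; no Democrats → C(9,4) = 126.
Add back selections omitting two groups (i.e. drawn from a single group): C(3,4) + C(6,4) + C(6,4) = 30.
By inclusion–exclusion: 1365 − 747 + 30 = 648.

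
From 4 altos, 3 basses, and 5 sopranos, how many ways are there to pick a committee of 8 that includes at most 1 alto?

33

Split by how many altos are chosen (0 through 1).
Sum: C(4,0)·C(8,8) + C(4,1)·C(8,7) = 1 + 32 = 33.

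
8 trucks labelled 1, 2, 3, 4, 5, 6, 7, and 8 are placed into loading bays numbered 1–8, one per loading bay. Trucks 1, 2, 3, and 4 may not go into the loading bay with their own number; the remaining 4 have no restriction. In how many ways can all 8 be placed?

Let Aᵢ (for 1 ≤ i ≤ 4) be the placements that put truck i in its forbidden loading bay. Any j of these fix j positions, leaving (8−j)! ways to fill the rest, and there are C(4,j) ways to pick which j.
By inclusion–exclusion, the number of valid placements is Σ_{j=0}^{4} (−1)^j C(4,j)·(8−j)!.
Computing: 40320 − 20160 + 4320 − 480 + 24 = 24024.

24024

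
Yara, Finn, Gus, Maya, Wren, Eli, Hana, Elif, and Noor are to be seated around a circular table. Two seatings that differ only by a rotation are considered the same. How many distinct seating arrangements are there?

40320

Around a circle, 9 distinct people have 9!/9 = (8)! = 40320 rotationally distinct seatings.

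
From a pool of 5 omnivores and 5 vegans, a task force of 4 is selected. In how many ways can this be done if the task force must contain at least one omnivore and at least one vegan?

Unrestricted: C(10,4) = 210 ways to pick any 4 of the 10.
Selections missing a whole group: no omnivores → C(5,4) = 5; no vegans → C(5,4) = 5.
Both groups omitted at once is impossible, so 210 − 10 = 200.

200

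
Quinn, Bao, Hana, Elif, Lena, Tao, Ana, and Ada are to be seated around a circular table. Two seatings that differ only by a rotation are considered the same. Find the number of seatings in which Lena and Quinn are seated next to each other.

Glue Lena and Quinn into a block (2 internal orders). Seating 7 units around a circle gives (6)! arrangements.
So 2 × (6)! = 2 × 720 = 1440.

1440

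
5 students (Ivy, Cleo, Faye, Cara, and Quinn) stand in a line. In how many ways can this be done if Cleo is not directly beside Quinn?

72

There are 5! = 120 arrangements in all. If Cleo and Quinn are adjacent, merging them into one block gives 2·(4)! = 48 arrangements.
So 120 − 48 = 72 arrangements keep them apart.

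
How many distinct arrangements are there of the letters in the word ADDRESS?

The 7 letters of ADDRESS have repeats: D appearing twice and S appearing twice.
So there are 7! / (2!·2!) = 1260 distinguishable arrangements.

1260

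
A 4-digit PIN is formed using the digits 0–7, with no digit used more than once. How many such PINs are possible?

With no repetition, fill the 4 digits in order: 8 choices, then 7, down to 5.
8 × 7 × 6 × 5 = 1680.

1680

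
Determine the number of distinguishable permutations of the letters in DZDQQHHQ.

DZDQQHHQ has 8 letters with D appearing twice, H appearing twice, and Q appearing 3 times.
Dividing 8! = 40320 by 3!·2!·2! = 24 for the repeated letters gives 1680.

1680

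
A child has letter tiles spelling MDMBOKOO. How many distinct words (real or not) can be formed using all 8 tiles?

3360

Letter multiplicities in MDMBOKOO: B×1, D×1, K×1, M×2, O×3.
So there are 8! / (3!·2!) = 3360 distinguishable arrangements.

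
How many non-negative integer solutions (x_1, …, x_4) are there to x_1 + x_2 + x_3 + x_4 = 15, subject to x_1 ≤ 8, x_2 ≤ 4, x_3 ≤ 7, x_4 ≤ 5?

Ignoring the caps, the number of non-negative solutions to x_1+…+x_4 = 15 is C(18,3) = 816.
Subtract solutions that violate a single cap (substitute x_i' = x_i − (cap_i+1)): x_1 ≥ 9 gives C(9,3) = 84; x_2 ≥ 5 gives C(13,3) = 286; x_3 ≥ 8 gives C(10,3) = 120; x_4 ≥ 6 gives C(12,3) = 220. Together 710.
Add back pairs where two caps are both exceeded: 4 + 0 + 1 + 10 + 35 + 4 = 54.
By inclusion–exclusion the count is 816 − 710 + 54 = 160.

160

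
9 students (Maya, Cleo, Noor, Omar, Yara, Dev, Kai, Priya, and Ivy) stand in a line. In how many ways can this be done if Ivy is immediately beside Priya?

Place the 7 others and the Ivy-Priya pair as 8 objects in a line; the pair has 2 internal arrangements.
That gives 2 × 8! = 2 × 40320 = 80640.

80640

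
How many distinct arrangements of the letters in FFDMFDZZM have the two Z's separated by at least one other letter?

5880

There are 9!/(3!·2!·2!·2!) = 7560 arrangements of FFDMFDZZM in total.
If the two Z's are adjacent, glue them into one block, leaving 8 items to arrange: (8)!/(3!·2!·2!) = 1680 ways.
Hence 7560 − 1680 = 5880.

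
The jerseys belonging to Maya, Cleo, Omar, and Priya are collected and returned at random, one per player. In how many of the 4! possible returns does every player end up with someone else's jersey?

9

Let Aᵢ be the assignments in which player i gets their old jersey. We want the size of the complement of A₁∪…∪A_4.
By inclusion–exclusion this is Σ_{j=0}^{4} (−1)^j C(4,j)·(4−j)!.
Computing: 24 − 24 + 12 − 4 + 1 = 9.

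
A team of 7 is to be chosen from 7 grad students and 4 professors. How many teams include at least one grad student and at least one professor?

329

Total 7-person selections from all 11: C(11,7) = 330.
Subtract selections that omit an entire group: no grad students → C(4,7) = 0; no professors → C(7,7) = 1.
Both groups omitted at once is impossible, so 330 − 1 = 329.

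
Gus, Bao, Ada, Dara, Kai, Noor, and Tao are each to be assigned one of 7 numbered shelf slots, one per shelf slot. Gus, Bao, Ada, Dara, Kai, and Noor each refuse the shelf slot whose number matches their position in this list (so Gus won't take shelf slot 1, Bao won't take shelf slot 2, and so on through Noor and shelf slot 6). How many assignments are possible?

2119

Let Aᵢ (for 1 ≤ i ≤ 6) be the placements that put person i in their forbidden shelf slot. Any j of these fix j positions, leaving (7−j)! ways to fill the rest, and there are C(6,j) ways to pick which j.
By inclusion–exclusion, the number of valid placements is Σ_{j=0}^{6} (−1)^j C(6,j)·(7−j)!.
Computing: 5040 − 4320 + 1800 − 480 + 90 − 12 + 1 = 2119.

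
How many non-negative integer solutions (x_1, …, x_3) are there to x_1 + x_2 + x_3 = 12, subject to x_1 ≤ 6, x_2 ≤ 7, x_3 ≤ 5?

27

Without the upper bounds there are C(14,2) = 91 ways to split 12 among 3 variables.
Subtract solutions that violate a single cap (substitute x_i' = x_i − (cap_i+1)): x_1 ≥ 7 gives C(7,2) = 21; x_2 ≥ 8 gives C(6,2) = 15; x_3 ≥ 6 gives C(8,2) = 28. Together 64.
No two caps can be exceeded simultaneously, so the pair terms are all 0.
By inclusion–exclusion the count is 91 − 64 + 0 = 27.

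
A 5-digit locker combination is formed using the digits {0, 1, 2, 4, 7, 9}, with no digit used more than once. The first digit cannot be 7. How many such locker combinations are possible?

600

The first digit has 6−1 = 5 choices (anything except 7).
The remaining 4 digits are filled from the other 5 symbols without repetition: 5 × 4 × 3 × 2 = 120.
Total: 5 × 120 = 600.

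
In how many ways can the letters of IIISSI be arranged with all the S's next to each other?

5

Treat the 2 copies of S as a single block. The multiset to arrange is then {SS, I, I, I, I}, 5 items in all.
That gives (5)!/(4!) = 5 arrangements.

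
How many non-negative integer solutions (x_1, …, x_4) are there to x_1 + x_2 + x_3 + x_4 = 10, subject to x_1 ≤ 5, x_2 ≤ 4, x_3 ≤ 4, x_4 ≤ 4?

86

Ignoring the caps, the number of non-negative solutions to x_1+…+x_4 = 10 is C(13,3) = 286.
Subtract solutions that violate a single cap (substitute x_i' = x_i − (cap_i+1)): x_1 ≥ 6 gives C(7,3) = 35; x_2 ≥ 5 gives C(8,3) = 56; x_3 ≥ 5 gives C(8,3) = 56; x_4 ≥ 5 gives C(8,3) = 56. Together 203.
Add back pairs where two caps are both exceeded: 0 + 0 + 0 + 1 + 1 + 1 = 3.
By inclusion–exclusion the count is 286 − 203 + 3 = 86.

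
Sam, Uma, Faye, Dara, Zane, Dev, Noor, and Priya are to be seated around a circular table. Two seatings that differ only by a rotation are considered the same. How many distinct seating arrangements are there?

Fix one person's seat to break rotational symmetry; the remaining 7 people can be arranged in (7)! = 5040 ways.

5040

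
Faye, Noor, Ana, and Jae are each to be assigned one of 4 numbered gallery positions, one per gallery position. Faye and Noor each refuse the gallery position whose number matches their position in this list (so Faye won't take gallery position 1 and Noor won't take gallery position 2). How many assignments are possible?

14

Let Aᵢ (for i ∈ {1, 2}) be the placements that put person i in their forbidden gallery position. Any j of these fix j positions, leaving (4−j)! ways to fill the rest, and there are C(2,j) ways to pick which j.
By inclusion–exclusion, the number of valid placements is Σ_{j=0}^{2} (−1)^j C(2,j)·(4−j)!.
Computing: 24 − 12 + 2 = 14.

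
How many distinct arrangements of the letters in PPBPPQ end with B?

5

Fix B in the last position and arrange the remaining 5 letters.
Those 5 letters have P appearing 4 times, giving (5)!/(4!) = 5.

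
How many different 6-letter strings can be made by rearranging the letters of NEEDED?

60

The 6 letters of NEEDED have repeats: D appearing twice and E appearing 3 times.
The number of distinct arrangements is 6!/(3!·2!) = 720/12 = 60.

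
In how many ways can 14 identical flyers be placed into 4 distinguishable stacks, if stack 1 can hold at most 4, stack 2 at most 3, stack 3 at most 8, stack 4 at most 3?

33

Without the upper bounds there are C(17,3) = 680 ways to split 14 among 4 stacks.
Subtract solutions that violate a single cap (substitute x_i' = x_i − (cap_i+1)): x_1 ≥ 5 gives C(12,3) = 220; x_2 ≥ 4 gives C(13,3) = 286; x_3 ≥ 9 gives C(8,3) = 56; x_4 ≥ 4 gives C(13,3) = 286. Together 848.
Add back pairs where two caps are both exceeded: 56 + 1 + 56 + 4 + 84 + 4 = 205.
Subtract triples: 0 + 4 + 0 + 0 = 4.
By inclusion–exclusion the count is 680 − 848 + 205 − 4 = 33.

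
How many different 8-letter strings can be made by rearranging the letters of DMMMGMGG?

280

The 8 letters of DMMMGMGG have repeats: G appearing 3 times and M appearing 4 times.
The number of distinct arrangements is 8!/(4!·3!) = 40320/144 = 280.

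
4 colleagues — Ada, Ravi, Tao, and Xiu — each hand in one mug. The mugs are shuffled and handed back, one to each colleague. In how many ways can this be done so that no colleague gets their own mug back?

9

This is the derangement count D_4: permutations of 4 items with no fixed point.
By inclusion–exclusion this is Σ_{j=0}^{4} (−1)^j C(4,j)·(4−j)!.
Computing: 24 − 24 + 12 − 4 + 1 = 9.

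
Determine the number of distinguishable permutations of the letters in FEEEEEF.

21

FEEEEEF has 7 letters with E appearing 5 times and F appearing twice.
Dividing 7! = 5040 by 5!·2! = 240 for the repeated letters gives 21.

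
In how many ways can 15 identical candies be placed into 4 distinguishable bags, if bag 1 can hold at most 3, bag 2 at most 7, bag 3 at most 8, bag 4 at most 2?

By stars and bars, unrestricted non-negative solutions to x_1+…+x_4 = 15 number C(15+3,3) = 816.
Subtract solutions that violate a single cap (substitute x_i' = x_i − (cap_i+1)): x_1 ≥ 4 gives C(14,3) = 364; x_2 ≥ 8 gives C(10,3) = 120; x_3 ≥ 9 gives C(9,3) = 84; x_4 ≥ 3 gives C(15,3) = 455. Together 1023.
Add back pairs where two caps are both exceeded: 20 + 10 + 165 + 0 + 35 + 20 = 250.
Subtract triples: 0 + 1 + 0 + 0 = 1.
By inclusion–exclusion the count is 816 − 1023 + 250 − 1 = 42.

42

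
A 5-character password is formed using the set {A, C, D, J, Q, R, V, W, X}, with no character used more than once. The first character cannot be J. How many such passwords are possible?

The first character has 9−1 = 8 choices (anything except J).
The remaining 4 characters are filled from the other 8 symbols without repetition: 8 × 7 × 6 × 5 = 1680.
Total: 8 × 1680 = 13440.

13440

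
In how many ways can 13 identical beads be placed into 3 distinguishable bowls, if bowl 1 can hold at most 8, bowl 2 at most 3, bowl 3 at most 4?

By stars and bars, unrestricted non-negative solutions to x_1+…+x_3 = 13 number C(13+2,2) = 105.
Subtract solutions that violate a single cap (substitute x_i' = x_i − (cap_i+1)): x_1 ≥ 9 gives C(6,2) = 15; x_2 ≥ 4 gives C(11,2) = 55; x_3 ≥ 5 gives C(10,2) = 45. Together 115.
Add back pairs where two caps are both exceeded: 1 + 0 + 15 = 16.
By inclusion–exclusion the count is 105 − 115 + 16 = 6.

6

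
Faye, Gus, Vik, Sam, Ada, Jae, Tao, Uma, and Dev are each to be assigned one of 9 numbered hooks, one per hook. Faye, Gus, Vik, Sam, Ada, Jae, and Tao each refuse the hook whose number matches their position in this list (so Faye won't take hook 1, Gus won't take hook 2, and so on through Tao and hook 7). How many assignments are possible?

165016

Let Aᵢ (for 1 ≤ i ≤ 7) be the placements that put person i in their forbidden hook. Any j of these fix j positions, leaving (9−j)! ways to fill the rest, and there are C(7,j) ways to pick which j.
By inclusion–exclusion, the number of valid placements is Σ_{j=0}^{7} (−1)^j C(7,j)·(9−j)!.
Computing: 362880 − 282240 + 105840 − 25200 + 4200 − 504 + 42 − 2 = 165016.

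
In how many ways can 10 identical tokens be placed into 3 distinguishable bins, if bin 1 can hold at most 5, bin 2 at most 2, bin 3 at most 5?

6

By stars and bars, unrestricted non-negative solutions to x_1+…+x_3 = 10 number C(10+2,2) = 66.
Subtract solutions that violate a single cap (substitute x_i' = x_i − (cap_i+1)): x_1 ≥ 6 gives C(6,2) = 15; x_2 ≥ 3 gives C(9,2) = 36; x_3 ≥ 6 gives C(6,2) = 15. Together 66.
Add back pairs where two caps are both exceeded: 3 + 0 + 3 = 6.
By inclusion–exclusion the count is 66 − 66 + 6 = 6.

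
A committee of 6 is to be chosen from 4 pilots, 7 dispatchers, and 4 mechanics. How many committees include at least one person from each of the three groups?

Total 6-person selections from all 15: C(15,6) = 5005.
Subtract selections that omit an entire group: no pilots → C(11,6) = 462; no dispatchers → C(8,6) = 28; no mechanics → C(11,6) = 462.
Add back selections omitting two groups (i.e. drawn from a single group): C(4,6) + C(7,6) + C(4,6) = 7.
By inclusion–exclusion: 5005 − 952 + 7 = 4060.

4060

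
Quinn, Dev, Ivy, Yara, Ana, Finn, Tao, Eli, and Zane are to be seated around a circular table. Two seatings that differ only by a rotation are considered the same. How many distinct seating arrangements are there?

40320

Seat Quinn anywhere (absorbing the rotational symmetry), then permute the other 8: (8)! = 40320.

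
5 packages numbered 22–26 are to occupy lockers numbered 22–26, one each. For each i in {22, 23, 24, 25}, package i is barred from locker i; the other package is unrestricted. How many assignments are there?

Let Aᵢ (for 22 ≤ i ≤ 25) be the placements that put package i in its forbidden locker. Any j of these fix j positions, leaving (5−j)! ways to fill the rest, and there are C(4,j) ways to pick which j.
By inclusion–exclusion, the number of valid placements is Σ_{j=0}^{4} (−1)^j C(4,j)·(5−j)!.
Computing: 120 − 96 + 36 − 8 + 1 = 53.

53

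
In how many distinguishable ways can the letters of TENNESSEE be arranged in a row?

Letter multiplicities in TENNESSEE: E×4, N×2, S×2, T×1.
So there are 9! / (4!·2!·2!) = 3780 distinguishable arrangements.

3780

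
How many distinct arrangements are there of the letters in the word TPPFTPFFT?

1680

The 9 letters of TPPFTPFFT have repeats: F appearing 3 times, P appearing 3 times, and T appearing 3 times.
Dividing 9! = 362880 by 3!·3!·3! = 216 for the repeated letters gives 1680.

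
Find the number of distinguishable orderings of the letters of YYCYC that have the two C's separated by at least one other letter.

Total arrangements of YYCYC: 5!/(3!·2!) = 10.
If the two C's are adjacent, glue them into one block, leaving 4 items to arrange: (4)!/(3!) = 4 ways.
Subtracting, 10 − 4 = 6 arrangements keep the C's apart.

6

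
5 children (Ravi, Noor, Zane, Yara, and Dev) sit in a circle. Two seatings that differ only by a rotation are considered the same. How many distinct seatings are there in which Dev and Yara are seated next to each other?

12

Glue Dev and Yara into a block (2 internal orders). Seating 4 units around a circle gives (3)! arrangements.
So 2 × (3)! = 2 × 6 = 12.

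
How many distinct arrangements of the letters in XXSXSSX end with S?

15

Fix S in the last position and arrange the remaining 6 letters.
Those 6 letters have S appearing twice and X appearing 4 times, giving (6)!/(4!·2!) = 15.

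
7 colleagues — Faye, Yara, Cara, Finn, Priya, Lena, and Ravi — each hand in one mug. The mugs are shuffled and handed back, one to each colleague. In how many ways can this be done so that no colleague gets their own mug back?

1854

Let Aᵢ be the assignments in which colleague i gets their own mug. We want the size of the complement of A₁∪…∪A_7.
By inclusion–exclusion this is Σ_{j=0}^{7} (−1)^j C(7,j)·(7−j)!.
Computing: 5040 − 5040 + 2520 − 840 + 210 − 42 + 7 − 1 = 1854.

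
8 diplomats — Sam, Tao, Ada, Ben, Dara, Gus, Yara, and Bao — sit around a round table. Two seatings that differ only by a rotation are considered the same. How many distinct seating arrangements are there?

Fix one person's seat to break rotational symmetry; the remaining 7 people can be arranged in (7)! = 5040 ways.

5040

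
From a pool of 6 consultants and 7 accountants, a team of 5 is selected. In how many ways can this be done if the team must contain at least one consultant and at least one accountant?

Unrestricted: C(13,5) = 1287 ways to pick any 5 of the 13.
Selections missing a whole group: no consultants → C(7,5) = 21; no accountants → C(6,5) = 6.
Both groups omitted at once is impossible, so 1287 − 27 = 1260.

1260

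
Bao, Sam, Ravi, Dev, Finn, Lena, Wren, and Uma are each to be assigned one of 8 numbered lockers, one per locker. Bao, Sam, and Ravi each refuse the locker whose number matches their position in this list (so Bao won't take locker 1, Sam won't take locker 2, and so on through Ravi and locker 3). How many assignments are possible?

Let Aᵢ (for i ∈ {1, 2, 3}) be the placements that put person i in their forbidden locker. Any j of these fix j positions, leaving (8−j)! ways to fill the rest, and there are C(3,j) ways to pick which j.
By inclusion–exclusion, the number of valid placements is Σ_{j=0}^{3} (−1)^j C(3,j)·(8−j)!.
Computing: 40320 − 15120 + 2160 − 120 = 27240.

27240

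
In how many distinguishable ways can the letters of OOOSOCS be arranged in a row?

OOOSOCS has 7 letters with O appearing 4 times and S appearing twice.
So there are 7! / (4!·2!) = 105 distinguishable arrangements.

105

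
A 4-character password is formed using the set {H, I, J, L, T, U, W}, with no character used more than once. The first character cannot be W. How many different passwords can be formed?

720

The first character has 7−1 = 6 choices (anything except W).
The remaining 3 characters are filled from the other 6 symbols without repetition: 6 × 5 × 4 = 120.
Total: 6 × 120 = 720.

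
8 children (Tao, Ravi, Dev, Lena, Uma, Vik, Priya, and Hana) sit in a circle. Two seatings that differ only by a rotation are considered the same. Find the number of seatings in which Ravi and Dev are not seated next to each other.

Without the restriction there are (7)! = 5040 seatings.
Those with Ravi next to Dev: fuse the pair into one unit and seat 7 units around a circle — 2·(6)! = 1440.
Subtracting, 5040 − 1440 = 3600.

3600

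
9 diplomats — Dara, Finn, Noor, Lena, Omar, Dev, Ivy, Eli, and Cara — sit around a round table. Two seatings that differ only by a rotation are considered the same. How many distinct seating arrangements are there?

Seat Dara anywhere (absorbing the rotational symmetry), then permute the other 8: (8)! = 40320.

40320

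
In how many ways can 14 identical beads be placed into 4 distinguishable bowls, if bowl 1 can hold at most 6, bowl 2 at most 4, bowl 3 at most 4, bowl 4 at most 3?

20

Without the upper bounds there are C(17,3) = 680 ways to split 14 among 4 bowls.
Subtract solutions that violate a single cap (substitute x_i' = x_i − (cap_i+1)): x_1 ≥ 7 gives C(10,3) = 120; x_2 ≥ 5 gives C(12,3) = 220; x_3 ≥ 5 gives C(12,3) = 220; x_4 ≥ 4 gives C(13,3) = 286. Together 846.
Add back pairs where two caps are both exceeded: 10 + 10 + 20 + 35 + 56 + 56 = 187.
Subtract triples: 0 + 0 + 0 + 1 = 1.
By inclusion–exclusion the count is 680 − 846 + 187 − 1 = 20.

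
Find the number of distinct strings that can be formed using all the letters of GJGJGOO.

Letter multiplicities in GJGJGOO: G×3, J×2, O×2.
The number of distinct arrangements is 7!/(3!·2!·2!) = 5040/24 = 210.

210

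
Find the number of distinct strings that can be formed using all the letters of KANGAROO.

The 8 letters of KANGAROO have repeats: A appearing twice and O appearing twice.
Dividing 8! = 40320 by 2!·2! = 4 for the repeated letters gives 10080.

10080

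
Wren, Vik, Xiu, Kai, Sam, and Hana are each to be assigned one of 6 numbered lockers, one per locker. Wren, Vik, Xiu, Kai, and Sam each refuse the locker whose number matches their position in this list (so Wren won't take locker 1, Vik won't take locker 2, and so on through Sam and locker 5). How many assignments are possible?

309

Let Aᵢ (for 1 ≤ i ≤ 5) be the placements that put person i in their forbidden locker. Any j of these fix j positions, leaving (6−j)! ways to fill the rest, and there are C(5,j) ways to pick which j.
By inclusion–exclusion, the number of valid placements is Σ_{j=0}^{5} (−1)^j C(5,j)·(6−j)!.
Computing: 720 − 600 + 240 − 60 + 10 − 1 = 309.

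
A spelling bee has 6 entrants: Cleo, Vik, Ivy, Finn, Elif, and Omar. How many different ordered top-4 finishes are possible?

There are 6 choices for 1st place, 5 for 2nd, and so on down to 3 for position 4.
That gives 6 × 5 × 4 × 3 = 360.

360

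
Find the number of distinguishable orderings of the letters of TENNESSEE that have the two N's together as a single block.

840

Treat the 2 copies of N as a single block. The multiset to arrange is then {NN, E, E, E, E, S, S, T}, 8 items in all.
That gives (8)!/(4!·2!) = 840 arrangements.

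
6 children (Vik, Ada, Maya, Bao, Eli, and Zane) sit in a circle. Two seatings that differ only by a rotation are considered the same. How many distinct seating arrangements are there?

120

Around a circle, 6 distinct people have 6!/6 = (5)! = 120 rotationally distinct seatings.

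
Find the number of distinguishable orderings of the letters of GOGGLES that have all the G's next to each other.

120

Treat the 3 copies of G as a single block. The multiset to arrange is then {GGG, E, L, O, S}, 5 items in all.
All 5 items are distinct, so there are (5)! = 120 arrangements.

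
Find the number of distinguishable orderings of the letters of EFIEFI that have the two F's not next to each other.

Total arrangements of EFIEFI: 6!/(2!·2!·2!) = 90.
If the two F's are adjacent, glue them into one block, leaving 5 items to arrange: (5)!/(2!·2!) = 30 ways.
Subtracting, 90 − 30 = 60 arrangements keep the F's apart.

60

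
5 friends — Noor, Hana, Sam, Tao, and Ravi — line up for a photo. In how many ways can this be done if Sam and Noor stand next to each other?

Glue Sam and Noor into one block (2 internal orders), leaving 4 units to arrange in a row.
So the count is 2·(4)! = 48.

48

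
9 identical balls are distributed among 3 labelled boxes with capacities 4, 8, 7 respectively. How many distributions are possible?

By stars and bars, unrestricted non-negative solutions to x_1+…+x_3 = 9 number C(9+2,2) = 55.
Subtract solutions that violate a single cap (substitute x_i' = x_i − (cap_i+1)): x_1 ≥ 5 gives C(6,2) = 15; x_2 ≥ 9 gives C(2,2) = 1; x_3 ≥ 8 gives C(3,2) = 3. Together 19.
No two caps can be exceeded simultaneously, so the pair terms are all 0.
By inclusion–exclusion the count is 55 − 19 + 0 = 36.

36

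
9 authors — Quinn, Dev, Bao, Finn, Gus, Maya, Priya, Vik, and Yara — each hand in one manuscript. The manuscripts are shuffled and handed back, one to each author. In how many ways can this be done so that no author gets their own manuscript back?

133496

Count assignments avoiding every fixed point. For any j of the 9 authors fixed to their own manuscript, the other 9−j can be arranged in (9−j)! ways.
By inclusion–exclusion this is Σ_{j=0}^{9} (−1)^j C(9,j)·(9−j)!.
Computing: 362880 − 362880 + 181440 − 60480 + 15120 − 3024 + 504 − 72 + 9 − 1 = 133496.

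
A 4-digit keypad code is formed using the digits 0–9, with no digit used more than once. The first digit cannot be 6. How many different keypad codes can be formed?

4536

The first digit has 10−1 = 9 choices (anything except 6).
The remaining 3 digits are filled from the other 9 symbols without repetition: 9 × 8 × 7 = 504.
Total: 9 × 504 = 4536.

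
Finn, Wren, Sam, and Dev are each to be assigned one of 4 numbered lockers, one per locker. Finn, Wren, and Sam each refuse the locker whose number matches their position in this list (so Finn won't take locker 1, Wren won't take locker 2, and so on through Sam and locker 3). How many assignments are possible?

Let Aᵢ (for i ∈ {1, 2, 3}) be the placements that put person i in their forbidden locker. Any j of these fix j positions, leaving (4−j)! ways to fill the rest, and there are C(3,j) ways to pick which j.
By inclusion–exclusion, the number of valid placements is Σ_{j=0}^{3} (−1)^j C(3,j)·(4−j)!.
Computing: 24 − 18 + 6 − 1 = 11.

11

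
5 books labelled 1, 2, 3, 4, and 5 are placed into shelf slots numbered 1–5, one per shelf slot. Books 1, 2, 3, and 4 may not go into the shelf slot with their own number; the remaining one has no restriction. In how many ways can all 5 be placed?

53

Let Aᵢ (for 1 ≤ i ≤ 4) be the placements that put book i in its forbidden shelf slot. Any j of these fix j positions, leaving (5−j)! ways to fill the rest, and there are C(4,j) ways to pick which j.
By inclusion–exclusion, the number of valid placements is Σ_{j=0}^{4} (−1)^j C(4,j)·(5−j)!.
Computing: 120 − 96 + 36 − 8 + 1 = 53.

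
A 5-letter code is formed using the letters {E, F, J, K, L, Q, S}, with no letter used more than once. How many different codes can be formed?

With no repetition, fill the 5 letters in order: 7 choices, then 6, down to 3.
7 × 6 × 5 × 4 × 3 = 2520.

2520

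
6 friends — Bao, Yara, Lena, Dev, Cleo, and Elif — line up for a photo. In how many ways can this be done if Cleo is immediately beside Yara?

240

Place the 4 others and the Cleo-Yara pair as 5 objects in a line; the pair has 2 internal arrangements.
So the count is 2·(5)! = 240.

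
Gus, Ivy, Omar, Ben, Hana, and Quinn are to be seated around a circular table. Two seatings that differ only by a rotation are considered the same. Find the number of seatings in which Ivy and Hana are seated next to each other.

48

Glue Ivy and Hana into a block (2 internal orders). Seating 5 units around a circle gives (4)! arrangements.
So 2 × (4)! = 2 × 24 = 48.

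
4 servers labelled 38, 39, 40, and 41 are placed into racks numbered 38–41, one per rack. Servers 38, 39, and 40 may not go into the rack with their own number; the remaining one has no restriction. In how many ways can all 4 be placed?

Let Aᵢ (for i ∈ {38, 39, 40}) be the placements that put server i in its forbidden rack. Any j of these fix j positions, leaving (4−j)! ways to fill the rest, and there are C(3,j) ways to pick which j.
By inclusion–exclusion, the number of valid placements is Σ_{j=0}^{3} (−1)^j C(3,j)·(4−j)!.
Computing: 24 − 18 + 6 − 1 = 11.

11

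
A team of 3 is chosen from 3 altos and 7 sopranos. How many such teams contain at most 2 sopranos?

85

Split by how many sopranos are chosen (0 through 2).
Sum: C(7,0)·C(3,3) + C(7,1)·C(3,2) + C(7,2)·C(3,1) = 1 + 21 + 63 = 85.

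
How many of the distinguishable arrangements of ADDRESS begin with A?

With the first slot taken by A, it remains to arrange the other 6 letters (DDRESS).
Those 6 letters have D appearing twice and S appearing twice, giving (6)!/(2!·2!) = 180.

180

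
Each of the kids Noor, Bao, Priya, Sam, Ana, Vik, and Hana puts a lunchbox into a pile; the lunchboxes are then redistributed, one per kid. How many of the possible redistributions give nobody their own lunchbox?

This is the derangement count D_7: permutations of 7 items with no fixed point.
By inclusion–exclusion this is Σ_{j=0}^{7} (−1)^j C(7,j)·(7−j)!.
Computing: 5040 − 5040 + 2520 − 840 + 210 − 42 + 7 − 1 = 1854.

1854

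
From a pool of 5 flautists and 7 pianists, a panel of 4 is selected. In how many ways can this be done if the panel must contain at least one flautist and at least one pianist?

455

Total 4-person selections from all 12: C(12,4) = 495.
Selections missing a whole group: no flautists → C(7,4) = 35; no pianists → C(5,4) = 5.
Both groups omitted at once is impossible, so 495 − 40 = 455.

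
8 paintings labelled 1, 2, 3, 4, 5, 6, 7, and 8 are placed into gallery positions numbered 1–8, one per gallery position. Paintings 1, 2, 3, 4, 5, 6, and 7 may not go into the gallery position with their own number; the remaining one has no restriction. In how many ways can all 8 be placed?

16687

Let Aᵢ (for 1 ≤ i ≤ 7) be the placements that put painting i in its forbidden gallery position. Any j of these fix j positions, leaving (8−j)! ways to fill the rest, and there are C(7,j) ways to pick which j.
By inclusion–exclusion, the number of valid placements is Σ_{j=0}^{7} (−1)^j C(7,j)·(8−j)!.
Computing: 40320 − 35280 + 15120 − 4200 + 840 − 126 + 14 − 1 = 16687.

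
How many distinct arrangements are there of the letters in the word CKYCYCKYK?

The 9 letters of CKYCYCKYK have repeats: C appearing 3 times, K appearing 3 times, and Y appearing 3 times.
The number of distinct arrangements is 9!/(3!·3!·3!) = 362880/216 = 1680.

1680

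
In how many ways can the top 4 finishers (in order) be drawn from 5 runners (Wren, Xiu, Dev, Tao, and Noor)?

This is an ordered selection of 4 from 5: P(5,4).
That gives 5 × 4 × 3 × 2 = 120.

120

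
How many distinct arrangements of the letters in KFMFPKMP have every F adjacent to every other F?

630

Treat the 2 copies of F as a single block. The multiset to arrange is then {FF, K, K, M, M, P, P}, 7 items in all.
That gives (7)!/(2!·2!·2!) = 630 arrangements.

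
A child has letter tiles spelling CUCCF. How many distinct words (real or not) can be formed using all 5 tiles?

20

CUCCF has 5 letters with C appearing 3 times.
Dividing 5! = 120 by 3! = 6 for the repeated letters gives 20.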